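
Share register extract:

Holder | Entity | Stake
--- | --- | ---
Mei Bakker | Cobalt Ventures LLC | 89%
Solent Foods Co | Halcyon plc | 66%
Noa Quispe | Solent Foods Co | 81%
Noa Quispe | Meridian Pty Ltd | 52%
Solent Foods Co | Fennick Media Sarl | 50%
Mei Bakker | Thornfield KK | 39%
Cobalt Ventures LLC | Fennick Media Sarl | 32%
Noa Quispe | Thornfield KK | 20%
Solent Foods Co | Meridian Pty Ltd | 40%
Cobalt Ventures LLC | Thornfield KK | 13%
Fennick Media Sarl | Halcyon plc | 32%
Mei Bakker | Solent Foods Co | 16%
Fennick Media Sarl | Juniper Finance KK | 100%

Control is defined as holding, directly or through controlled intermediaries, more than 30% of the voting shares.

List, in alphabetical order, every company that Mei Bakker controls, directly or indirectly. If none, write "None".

Cobalt Ventures LLC, Fennick Media Sarl, Halcyon plc, Juniper Finance KK, Thornfield KK

Mei holds 89% of Cobalt, so Mei controls Cobalt.
Cobalt and Mei together hold 13% + 39% = 52% of Thornfield, so Mei controls Thornfield.
Cobalt holds 32% of Fennick, so Mei controls Fennick.
Fennick holds 100% of Juniper, so Mei controls Juniper.
Fennick holds 32% of Halcyon, so Mei controls Halcyon.
No other company's threshold is met.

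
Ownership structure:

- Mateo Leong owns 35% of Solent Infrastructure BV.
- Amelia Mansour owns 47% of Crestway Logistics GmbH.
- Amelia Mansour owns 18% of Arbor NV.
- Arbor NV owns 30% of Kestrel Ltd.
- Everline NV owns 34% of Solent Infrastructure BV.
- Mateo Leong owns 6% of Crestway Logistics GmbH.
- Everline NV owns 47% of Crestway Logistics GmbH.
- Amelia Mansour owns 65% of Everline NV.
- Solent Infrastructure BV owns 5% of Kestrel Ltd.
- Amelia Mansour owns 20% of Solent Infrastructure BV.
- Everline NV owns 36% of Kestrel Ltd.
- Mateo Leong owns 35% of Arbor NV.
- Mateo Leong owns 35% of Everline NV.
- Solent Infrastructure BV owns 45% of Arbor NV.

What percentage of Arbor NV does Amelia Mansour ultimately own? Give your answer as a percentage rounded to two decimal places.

Amelia reaches Arbor along 3 paths.
Direct stake: 18% = 18%.
Via Solent: 20% × 45% = 9%.
Via Everline → Solent: 65% × 34% × 45% = 9.945%.
Total: 18% + 9% + 9.945% = 36.945%.
Rounded: 36.95%.

36.95%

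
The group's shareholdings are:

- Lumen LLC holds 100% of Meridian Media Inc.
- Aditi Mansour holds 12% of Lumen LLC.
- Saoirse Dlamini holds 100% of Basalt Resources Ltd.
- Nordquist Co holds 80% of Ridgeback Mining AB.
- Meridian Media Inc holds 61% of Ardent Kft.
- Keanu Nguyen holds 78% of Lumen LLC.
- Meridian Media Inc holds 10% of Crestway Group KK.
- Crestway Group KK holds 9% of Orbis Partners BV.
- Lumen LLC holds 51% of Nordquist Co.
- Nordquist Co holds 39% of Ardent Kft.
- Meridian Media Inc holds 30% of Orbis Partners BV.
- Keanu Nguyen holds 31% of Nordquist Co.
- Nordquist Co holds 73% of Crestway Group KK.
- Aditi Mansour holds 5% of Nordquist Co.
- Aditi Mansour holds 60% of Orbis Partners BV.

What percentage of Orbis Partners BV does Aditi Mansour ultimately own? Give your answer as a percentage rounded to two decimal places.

64.44%

Aditi reaches Orbis along 5 paths.
Direct stake: 60% = 60%.
Via Lumen → Meridian: 12% × 100% × 30% = 3.6%.
Via Nordquist → Crestway: 5% × 73% × 9% = 0.3285%.
Via Lumen → Nordquist → Crestway: 12% × 51% × 73% × 9% = 0.402084%.
Via Lumen → Meridian → Crestway: 12% × 100% × 10% × 9% = 0.108%.
Total: 60% + 3.6% + 0.3285% + 0.402084% + 0.108% = 64.438584%.
Rounded: 64.44%.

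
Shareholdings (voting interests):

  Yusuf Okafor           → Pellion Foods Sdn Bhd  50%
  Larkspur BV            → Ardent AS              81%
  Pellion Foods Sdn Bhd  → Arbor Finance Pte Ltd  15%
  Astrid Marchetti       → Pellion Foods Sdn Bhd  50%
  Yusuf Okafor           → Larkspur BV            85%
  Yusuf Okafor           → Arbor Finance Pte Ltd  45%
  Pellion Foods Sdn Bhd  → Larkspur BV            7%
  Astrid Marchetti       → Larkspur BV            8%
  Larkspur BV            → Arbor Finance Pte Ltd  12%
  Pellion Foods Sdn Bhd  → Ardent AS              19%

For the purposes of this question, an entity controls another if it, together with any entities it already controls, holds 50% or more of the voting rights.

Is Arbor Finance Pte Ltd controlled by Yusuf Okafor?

Yusuf holds 50% of Pellion, so Yusuf controls Pellion.
Pellion and Yusuf together hold 7% + 85% = 92% of Larkspur, so Yusuf controls Larkspur.
Pellion and Larkspur and Yusuf together hold 15% + 12% + 45% = 72% of Arbor, so Yusuf controls Arbor.

Yes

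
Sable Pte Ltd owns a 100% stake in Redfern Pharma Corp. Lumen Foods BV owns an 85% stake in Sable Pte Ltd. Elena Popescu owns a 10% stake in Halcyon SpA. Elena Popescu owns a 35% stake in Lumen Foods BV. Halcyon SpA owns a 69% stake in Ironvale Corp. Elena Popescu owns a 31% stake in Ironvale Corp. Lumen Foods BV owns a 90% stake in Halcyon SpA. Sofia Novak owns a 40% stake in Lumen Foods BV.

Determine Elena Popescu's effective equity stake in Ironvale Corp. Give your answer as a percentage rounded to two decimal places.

Elena reaches Ironvale along 3 paths.
Direct stake: 31% = 31%.
Via Lumen → Halcyon: 35% × 90% × 69% = 21.735%.
Via Halcyon: 10% × 69% = 6.9%.
Total: 31% + 21.735% + 6.9% = 59.635%.
Rounded: 59.64%.

59.64%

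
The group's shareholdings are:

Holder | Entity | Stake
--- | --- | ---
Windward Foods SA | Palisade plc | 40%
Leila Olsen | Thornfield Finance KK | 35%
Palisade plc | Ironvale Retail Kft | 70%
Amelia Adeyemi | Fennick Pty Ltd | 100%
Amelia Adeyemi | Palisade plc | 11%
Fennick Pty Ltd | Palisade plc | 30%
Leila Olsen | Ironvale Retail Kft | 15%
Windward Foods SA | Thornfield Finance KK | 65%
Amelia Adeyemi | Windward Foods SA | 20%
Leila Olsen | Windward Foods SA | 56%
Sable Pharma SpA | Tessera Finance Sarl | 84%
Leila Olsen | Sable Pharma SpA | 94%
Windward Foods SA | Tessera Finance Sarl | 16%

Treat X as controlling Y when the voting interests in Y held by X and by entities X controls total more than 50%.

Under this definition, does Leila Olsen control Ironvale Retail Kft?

No

Leila holds 56% of Windward, so Leila controls Windward.
Leila holds 94% of Sable, so Leila controls Sable.
Leila and Windward together hold 35% + 65% = 100% of Thornfield, so Leila controls Thornfield.
Sable and Windward together hold 84% + 16% = 100% of Tessera, so Leila controls Tessera.
In Ironvale, Leila's side holds only 15%, not > 50%.
So Leila does not control Ironvale.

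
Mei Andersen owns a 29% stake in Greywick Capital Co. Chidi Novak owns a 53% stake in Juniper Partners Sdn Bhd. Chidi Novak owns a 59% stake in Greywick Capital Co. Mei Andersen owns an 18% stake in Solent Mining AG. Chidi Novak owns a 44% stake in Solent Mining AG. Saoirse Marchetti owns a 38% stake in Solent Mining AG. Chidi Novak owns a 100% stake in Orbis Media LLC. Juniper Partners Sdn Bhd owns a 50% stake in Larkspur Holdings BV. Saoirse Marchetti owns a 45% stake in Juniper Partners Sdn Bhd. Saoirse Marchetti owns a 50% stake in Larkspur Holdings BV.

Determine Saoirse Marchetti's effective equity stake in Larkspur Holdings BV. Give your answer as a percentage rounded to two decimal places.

Saoirse reaches Larkspur along 2 paths.
Direct stake: 50% = 50%.
Via Juniper: 45% × 50% = 22.5%.
Total: 50% + 22.5% = 72.5%.
Rounded: 72.50%.

72.50%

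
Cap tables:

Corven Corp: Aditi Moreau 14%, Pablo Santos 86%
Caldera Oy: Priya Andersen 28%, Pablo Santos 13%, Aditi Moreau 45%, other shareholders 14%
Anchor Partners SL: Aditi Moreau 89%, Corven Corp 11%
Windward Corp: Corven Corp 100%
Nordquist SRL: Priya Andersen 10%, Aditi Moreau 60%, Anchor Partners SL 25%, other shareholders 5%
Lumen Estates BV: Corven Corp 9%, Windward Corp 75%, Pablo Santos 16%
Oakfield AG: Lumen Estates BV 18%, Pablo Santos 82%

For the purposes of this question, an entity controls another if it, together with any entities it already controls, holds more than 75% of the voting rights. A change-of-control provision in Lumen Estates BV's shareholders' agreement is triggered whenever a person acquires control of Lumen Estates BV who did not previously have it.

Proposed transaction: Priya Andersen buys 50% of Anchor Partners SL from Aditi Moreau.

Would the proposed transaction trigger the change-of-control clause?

The purchase adds only to Priya's holdings (Aditi's stake shrinks), so Priya is the only person who could newly come to control Lumen.
Priya's largest direct stake is 28% in Caldera, which does not meet the threshold, so Priya controls no company.
Neither Priya nor any entity Priya controls holds any voting interest in Lumen.
So before the transaction, Priya does not control Lumen.
After the purchase, Priya holds 50% of Anchor directly, and Aditi's stake falls to 39%.
Priya's side now holds 50% of Anchor, not > 75%, so Priya still does not control Anchor.
After the transaction, neither Priya nor any entity Priya controls holds a voting interest in Lumen, so Priya still does not control it.
No new person acquires control, so the clause is not triggered.

No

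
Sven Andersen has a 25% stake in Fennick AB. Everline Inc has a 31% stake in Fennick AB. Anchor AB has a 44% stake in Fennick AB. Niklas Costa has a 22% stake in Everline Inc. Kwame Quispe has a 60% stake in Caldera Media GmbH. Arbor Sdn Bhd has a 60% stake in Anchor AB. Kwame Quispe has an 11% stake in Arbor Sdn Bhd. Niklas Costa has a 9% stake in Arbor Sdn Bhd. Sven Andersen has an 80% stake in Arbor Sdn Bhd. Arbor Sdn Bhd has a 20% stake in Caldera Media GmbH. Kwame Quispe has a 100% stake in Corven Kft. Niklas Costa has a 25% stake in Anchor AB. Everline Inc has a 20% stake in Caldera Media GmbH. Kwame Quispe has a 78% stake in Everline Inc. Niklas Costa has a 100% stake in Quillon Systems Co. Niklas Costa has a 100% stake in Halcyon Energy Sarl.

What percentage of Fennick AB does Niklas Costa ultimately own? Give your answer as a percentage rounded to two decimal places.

20.20%

Niklas reaches Fennick along 3 paths.
Via Everline: 22% × 31% = 6.82%.
Via Arbor → Anchor: 9% × 60% × 44% = 2.376%.
Via Anchor: 25% × 44% = 11%.
Total: 6.82% + 2.376% + 11% = 20.196%.
Rounded: 20.20%.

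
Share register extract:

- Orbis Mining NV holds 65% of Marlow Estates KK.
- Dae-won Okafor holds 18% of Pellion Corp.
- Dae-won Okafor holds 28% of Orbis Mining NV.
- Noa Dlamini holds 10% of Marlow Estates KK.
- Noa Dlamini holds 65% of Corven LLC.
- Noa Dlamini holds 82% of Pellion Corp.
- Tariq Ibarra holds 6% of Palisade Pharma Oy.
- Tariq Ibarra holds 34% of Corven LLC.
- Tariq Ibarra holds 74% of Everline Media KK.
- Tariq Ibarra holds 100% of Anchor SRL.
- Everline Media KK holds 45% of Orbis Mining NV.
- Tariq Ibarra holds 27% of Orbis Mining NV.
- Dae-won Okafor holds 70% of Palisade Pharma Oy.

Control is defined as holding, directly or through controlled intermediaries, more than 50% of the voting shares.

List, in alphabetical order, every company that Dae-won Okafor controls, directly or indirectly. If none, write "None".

Dae-won holds 70% of Palisade, so Dae-won controls Palisade.
No other company's threshold is met.

Palisade Pharma Oy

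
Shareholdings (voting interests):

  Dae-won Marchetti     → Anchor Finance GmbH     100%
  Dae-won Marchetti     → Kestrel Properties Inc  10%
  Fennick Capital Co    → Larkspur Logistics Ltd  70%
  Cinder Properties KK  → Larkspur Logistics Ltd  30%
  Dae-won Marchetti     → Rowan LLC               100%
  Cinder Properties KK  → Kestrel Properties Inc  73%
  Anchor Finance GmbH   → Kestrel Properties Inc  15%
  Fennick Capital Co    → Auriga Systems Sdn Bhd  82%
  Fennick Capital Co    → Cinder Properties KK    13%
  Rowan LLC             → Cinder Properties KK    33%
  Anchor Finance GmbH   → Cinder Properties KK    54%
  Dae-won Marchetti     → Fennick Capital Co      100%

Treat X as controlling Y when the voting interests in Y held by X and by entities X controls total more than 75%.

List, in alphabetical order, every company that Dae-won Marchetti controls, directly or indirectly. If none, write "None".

Anchor Finance GmbH, Auriga Systems Sdn Bhd, Cinder Properties KK, Fennick Capital Co, Kestrel Properties Inc, Larkspur Logistics Ltd, Rowan LLC

Dae-won holds 100% of Rowan, so Dae-won controls Rowan.
Dae-won holds 100% of Anchor, so Dae-won controls Anchor.
Dae-won holds 100% of Fennick, so Dae-won controls Fennick.
Rowan and Fennick and Anchor together hold 33% + 13% + 54% = 100% of Cinder, so Dae-won controls Cinder.
Anchor and Dae-won and Cinder together hold 15% + 10% + 73% = 98% of Kestrel, so Dae-won controls Kestrel.
Fennick holds 82% of Auriga, so Dae-won controls Auriga.
Fennick and Cinder together hold 70% + 30% = 100% of Larkspur, so Dae-won controls Larkspur.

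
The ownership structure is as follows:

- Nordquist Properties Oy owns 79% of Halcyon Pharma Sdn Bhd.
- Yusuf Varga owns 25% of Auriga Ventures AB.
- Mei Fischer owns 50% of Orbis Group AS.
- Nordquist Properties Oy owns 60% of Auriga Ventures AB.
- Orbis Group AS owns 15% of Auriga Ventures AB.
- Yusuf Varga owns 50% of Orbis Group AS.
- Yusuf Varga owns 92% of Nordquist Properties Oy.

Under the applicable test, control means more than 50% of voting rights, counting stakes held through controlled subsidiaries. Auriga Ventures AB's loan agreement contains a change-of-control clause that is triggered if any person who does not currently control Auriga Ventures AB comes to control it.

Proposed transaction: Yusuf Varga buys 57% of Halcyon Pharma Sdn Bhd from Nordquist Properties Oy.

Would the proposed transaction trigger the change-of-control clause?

The purchase adds only to Yusuf's holdings (Nordquist's stake shrinks), so Yusuf is the only person who could newly come to control Auriga.
Yusuf holds 92% of Nordquist, so Yusuf controls Nordquist.
Nordquist and Yusuf together hold 60% + 25% = 85% of Auriga, so Yusuf controls Auriga.
So Yusuf already controls Auriga before the transaction.
After the purchase, Yusuf holds 57% of Halcyon directly, and Nordquist's stake falls to 22%.
Yusuf controlled Auriga already, so this is not a new person acquiring control; every other person's position is unchanged or reduced.
No new person acquires control, so the clause is not triggered.

No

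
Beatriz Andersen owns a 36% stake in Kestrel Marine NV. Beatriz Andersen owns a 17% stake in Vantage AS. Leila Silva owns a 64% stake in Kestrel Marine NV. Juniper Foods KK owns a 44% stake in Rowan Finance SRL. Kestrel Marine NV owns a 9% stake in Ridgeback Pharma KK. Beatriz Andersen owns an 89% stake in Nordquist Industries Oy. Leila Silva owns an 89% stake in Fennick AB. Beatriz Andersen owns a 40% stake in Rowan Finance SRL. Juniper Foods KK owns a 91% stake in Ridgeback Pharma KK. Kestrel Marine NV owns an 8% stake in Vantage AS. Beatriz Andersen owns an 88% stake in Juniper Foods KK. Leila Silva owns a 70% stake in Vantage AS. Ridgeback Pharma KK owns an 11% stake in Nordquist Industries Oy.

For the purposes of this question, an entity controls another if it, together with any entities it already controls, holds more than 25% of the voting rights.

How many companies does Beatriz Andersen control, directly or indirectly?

5

Beatriz holds 88% of Juniper, so Beatriz controls Juniper.
Beatriz holds 36% of Kestrel, so Beatriz controls Kestrel.
Juniper and Kestrel together hold 91% + 9% = 100% of Ridgeback, so Beatriz controls Ridgeback.
Ridgeback and Beatriz together hold 11% + 89% = 100% of Nordquist, so Beatriz controls Nordquist.
Juniper and Beatriz together hold 44% + 40% = 84% of Rowan, so Beatriz controls Rowan.
No other company's threshold is met.
Beatriz controls 5 companies.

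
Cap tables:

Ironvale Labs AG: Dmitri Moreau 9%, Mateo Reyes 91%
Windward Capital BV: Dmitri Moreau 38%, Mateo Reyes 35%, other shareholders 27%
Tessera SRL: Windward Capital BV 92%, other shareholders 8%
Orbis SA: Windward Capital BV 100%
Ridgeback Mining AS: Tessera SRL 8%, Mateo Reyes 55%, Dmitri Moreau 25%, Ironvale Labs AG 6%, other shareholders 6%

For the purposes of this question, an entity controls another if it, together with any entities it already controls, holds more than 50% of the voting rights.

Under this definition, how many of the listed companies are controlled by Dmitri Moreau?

0

Dmitri's largest direct stake is 38% in Windward, which does not meet the threshold.
Dmitri controls 0 companies.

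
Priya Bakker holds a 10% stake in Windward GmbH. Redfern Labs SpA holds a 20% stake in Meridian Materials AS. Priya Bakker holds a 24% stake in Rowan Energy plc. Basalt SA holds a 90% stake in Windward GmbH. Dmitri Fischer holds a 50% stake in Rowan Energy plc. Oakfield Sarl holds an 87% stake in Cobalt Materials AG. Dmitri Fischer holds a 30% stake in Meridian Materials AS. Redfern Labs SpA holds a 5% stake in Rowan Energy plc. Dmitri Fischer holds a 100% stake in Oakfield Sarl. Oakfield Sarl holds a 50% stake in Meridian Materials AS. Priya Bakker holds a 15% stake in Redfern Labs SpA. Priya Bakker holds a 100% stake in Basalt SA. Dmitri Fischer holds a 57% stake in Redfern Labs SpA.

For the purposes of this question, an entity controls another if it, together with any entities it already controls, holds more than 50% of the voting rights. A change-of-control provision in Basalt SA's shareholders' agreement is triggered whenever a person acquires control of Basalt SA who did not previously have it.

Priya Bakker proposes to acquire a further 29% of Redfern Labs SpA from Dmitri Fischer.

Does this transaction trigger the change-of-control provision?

The purchase adds only to Priya's holdings (Dmitri's stake shrinks), so Priya is the only person who could newly come to control Basalt.
Priya holds 100% of Basalt, so Priya controls Basalt.
So Priya already controls Basalt before the transaction.
After the purchase, Priya's direct stake in Redfern rises to 15% + 29% = 44%, and Dmitri's stake falls to 28%.
Priya controlled Basalt already, so this is not a new person acquiring control; every other person's position is unchanged or reduced.
No new person acquires control, so the clause is not triggered.

No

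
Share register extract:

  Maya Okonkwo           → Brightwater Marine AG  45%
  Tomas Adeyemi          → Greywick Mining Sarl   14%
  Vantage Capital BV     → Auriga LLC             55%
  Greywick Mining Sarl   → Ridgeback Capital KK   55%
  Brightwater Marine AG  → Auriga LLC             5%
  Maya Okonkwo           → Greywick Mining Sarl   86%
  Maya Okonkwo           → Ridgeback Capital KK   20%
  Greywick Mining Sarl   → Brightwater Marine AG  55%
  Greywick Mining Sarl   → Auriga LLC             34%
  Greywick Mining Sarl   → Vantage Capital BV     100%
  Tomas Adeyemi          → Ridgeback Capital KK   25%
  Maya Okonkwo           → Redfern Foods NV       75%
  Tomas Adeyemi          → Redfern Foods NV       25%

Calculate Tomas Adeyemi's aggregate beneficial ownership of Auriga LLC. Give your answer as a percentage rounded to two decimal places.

Tomas reaches Auriga along 3 paths.
Via Greywick: 14% × 34% = 4.76%.
Via Greywick → Vantage: 14% × 100% × 55% = 7.7%.
Via Greywick → Brightwater: 14% × 55% × 5% = 0.385%.
Total: 4.76% + 7.7% + 0.385% = 12.845%.
Rounded: 12.85%.

12.85%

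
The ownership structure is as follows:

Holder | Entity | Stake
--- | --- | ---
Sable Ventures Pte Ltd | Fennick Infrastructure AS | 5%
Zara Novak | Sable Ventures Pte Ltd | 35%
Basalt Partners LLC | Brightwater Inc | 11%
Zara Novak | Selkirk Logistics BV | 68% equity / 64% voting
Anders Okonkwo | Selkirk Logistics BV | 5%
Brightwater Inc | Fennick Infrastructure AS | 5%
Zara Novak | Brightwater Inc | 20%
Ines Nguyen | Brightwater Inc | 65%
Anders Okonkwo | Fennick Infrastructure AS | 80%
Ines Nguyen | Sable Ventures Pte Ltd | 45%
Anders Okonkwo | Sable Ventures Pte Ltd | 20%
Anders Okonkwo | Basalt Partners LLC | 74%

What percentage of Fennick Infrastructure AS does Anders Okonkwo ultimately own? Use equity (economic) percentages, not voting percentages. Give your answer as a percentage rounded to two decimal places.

81.41%

Anders reaches Fennick along 3 paths.
Via Sable: 20% × 5% = 1%.
Via Basalt → Brightwater: 74% × 11% × 5% = 0.407%.
Direct stake: 80% = 80%.
Total: 1% + 0.407% + 80% = 81.407%.
Rounded: 81.41%.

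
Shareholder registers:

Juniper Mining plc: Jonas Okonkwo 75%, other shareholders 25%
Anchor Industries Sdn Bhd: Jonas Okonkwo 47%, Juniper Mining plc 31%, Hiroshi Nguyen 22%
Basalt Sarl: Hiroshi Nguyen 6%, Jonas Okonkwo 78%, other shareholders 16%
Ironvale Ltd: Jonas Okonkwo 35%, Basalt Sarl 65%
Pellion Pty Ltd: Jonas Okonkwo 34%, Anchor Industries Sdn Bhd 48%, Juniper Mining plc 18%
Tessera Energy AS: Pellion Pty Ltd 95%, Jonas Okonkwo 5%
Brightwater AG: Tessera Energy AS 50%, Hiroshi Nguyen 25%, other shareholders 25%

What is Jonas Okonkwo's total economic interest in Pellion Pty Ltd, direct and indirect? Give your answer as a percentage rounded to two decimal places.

Jonas reaches Pellion along 4 paths.
Direct stake: 34% = 34%.
Via Anchor: 47% × 48% = 22.56%.
Via Juniper → Anchor: 75% × 31% × 48% = 11.16%.
Via Juniper: 75% × 18% = 13.5%.
Total: 34% + 22.56% + 11.16% + 13.5% = 81.22%.

81.22%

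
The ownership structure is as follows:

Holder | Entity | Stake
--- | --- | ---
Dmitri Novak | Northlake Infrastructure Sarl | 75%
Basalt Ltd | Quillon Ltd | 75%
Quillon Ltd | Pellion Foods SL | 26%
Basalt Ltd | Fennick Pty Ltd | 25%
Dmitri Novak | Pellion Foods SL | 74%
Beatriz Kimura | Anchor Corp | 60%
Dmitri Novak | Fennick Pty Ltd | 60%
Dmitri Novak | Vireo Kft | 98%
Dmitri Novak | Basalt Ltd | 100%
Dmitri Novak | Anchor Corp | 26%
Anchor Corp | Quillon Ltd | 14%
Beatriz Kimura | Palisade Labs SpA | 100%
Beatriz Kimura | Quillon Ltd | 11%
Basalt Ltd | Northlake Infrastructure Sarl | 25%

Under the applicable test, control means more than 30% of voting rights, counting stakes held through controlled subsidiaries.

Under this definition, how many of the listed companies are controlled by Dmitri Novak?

6

Dmitri holds 98% of Vireo, so Dmitri controls Vireo.
Dmitri holds 100% of Basalt, so Dmitri controls Basalt.
Dmitri and Basalt together hold 75% + 25% = 100% of Northlake, so Dmitri controls Northlake.
Basalt holds 75% of Quillon, so Dmitri controls Quillon.
Dmitri and Quillon together hold 74% + 26% = 100% of Pellion, so Dmitri controls Pellion.
Basalt and Dmitri together hold 25% + 60% = 85% of Fennick, so Dmitri controls Fennick.
No other company's threshold is met.
Dmitri controls 6 companies.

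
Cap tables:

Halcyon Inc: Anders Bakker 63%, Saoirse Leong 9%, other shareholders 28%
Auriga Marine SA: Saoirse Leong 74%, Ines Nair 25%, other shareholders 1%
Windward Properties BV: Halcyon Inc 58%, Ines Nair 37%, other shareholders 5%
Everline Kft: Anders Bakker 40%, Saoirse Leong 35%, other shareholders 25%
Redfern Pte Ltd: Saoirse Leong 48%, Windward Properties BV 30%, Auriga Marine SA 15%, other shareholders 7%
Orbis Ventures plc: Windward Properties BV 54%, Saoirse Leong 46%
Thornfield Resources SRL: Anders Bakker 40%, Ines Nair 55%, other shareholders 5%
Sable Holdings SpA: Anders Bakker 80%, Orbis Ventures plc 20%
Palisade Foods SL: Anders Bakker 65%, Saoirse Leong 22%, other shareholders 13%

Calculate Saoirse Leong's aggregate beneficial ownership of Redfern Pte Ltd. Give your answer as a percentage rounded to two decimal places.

Saoirse reaches Redfern along 3 paths.
Direct stake: 48% = 48%.
Via Halcyon → Windward: 9% × 58% × 30% = 1.566%.
Via Auriga: 74% × 15% = 11.1%.
Total: 48% + 1.566% + 11.1% = 60.666%.
Rounded: 60.67%.

60.67%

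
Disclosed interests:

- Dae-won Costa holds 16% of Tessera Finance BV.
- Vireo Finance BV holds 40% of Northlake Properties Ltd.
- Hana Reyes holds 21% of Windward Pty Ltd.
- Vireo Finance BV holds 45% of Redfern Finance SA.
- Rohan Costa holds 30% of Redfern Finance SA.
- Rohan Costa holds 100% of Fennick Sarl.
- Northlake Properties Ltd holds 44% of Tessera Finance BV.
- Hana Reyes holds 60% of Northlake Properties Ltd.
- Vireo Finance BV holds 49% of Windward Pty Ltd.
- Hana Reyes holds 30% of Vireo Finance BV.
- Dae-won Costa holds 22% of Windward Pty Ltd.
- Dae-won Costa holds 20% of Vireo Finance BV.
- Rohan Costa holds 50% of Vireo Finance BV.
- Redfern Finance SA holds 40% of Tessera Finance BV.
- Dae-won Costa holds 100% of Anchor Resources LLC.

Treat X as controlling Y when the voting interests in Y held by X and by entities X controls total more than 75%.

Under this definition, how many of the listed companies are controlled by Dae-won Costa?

1

Dae-won holds 100% of Anchor, so Dae-won controls Anchor.
No other company's threshold is met.
Dae-won controls 1 company.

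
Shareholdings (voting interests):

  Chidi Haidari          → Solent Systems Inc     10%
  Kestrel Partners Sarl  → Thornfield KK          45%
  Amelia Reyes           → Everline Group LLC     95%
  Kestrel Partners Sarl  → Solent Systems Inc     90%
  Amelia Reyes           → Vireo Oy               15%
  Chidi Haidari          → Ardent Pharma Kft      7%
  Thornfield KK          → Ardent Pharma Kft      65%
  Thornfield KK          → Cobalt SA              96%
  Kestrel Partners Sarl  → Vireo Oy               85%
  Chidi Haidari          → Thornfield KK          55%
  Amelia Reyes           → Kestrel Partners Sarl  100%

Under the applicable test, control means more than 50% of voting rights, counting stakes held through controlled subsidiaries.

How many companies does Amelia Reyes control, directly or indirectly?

4

Amelia holds 100% of Kestrel, so Amelia controls Kestrel.
Kestrel holds 90% of Solent, so Amelia controls Solent.
Kestrel and Amelia together hold 85% + 15% = 100% of Vireo, so Amelia controls Vireo.
Amelia holds 95% of Everline, so Amelia controls Everline.
No other company's threshold is met.
Amelia controls 4 companies.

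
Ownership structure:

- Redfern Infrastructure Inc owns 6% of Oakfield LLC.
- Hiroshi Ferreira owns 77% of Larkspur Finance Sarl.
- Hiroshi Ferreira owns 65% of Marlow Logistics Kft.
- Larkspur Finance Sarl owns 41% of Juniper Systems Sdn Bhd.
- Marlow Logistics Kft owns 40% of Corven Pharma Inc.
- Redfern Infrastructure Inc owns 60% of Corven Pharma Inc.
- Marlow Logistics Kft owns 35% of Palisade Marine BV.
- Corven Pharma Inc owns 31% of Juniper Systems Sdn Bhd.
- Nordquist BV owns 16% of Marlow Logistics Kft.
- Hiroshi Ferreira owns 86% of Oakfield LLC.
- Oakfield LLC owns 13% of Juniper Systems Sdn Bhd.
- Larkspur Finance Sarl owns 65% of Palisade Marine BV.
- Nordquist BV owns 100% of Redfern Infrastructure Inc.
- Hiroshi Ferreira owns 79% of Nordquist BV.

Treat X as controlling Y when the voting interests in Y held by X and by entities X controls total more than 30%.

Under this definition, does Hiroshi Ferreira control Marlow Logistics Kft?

Yes

Hiroshi holds 79% of Nordquist, so Hiroshi controls Nordquist.
Hiroshi and Nordquist together hold 65% + 16% = 81% of Marlow, so Hiroshi controls Marlow.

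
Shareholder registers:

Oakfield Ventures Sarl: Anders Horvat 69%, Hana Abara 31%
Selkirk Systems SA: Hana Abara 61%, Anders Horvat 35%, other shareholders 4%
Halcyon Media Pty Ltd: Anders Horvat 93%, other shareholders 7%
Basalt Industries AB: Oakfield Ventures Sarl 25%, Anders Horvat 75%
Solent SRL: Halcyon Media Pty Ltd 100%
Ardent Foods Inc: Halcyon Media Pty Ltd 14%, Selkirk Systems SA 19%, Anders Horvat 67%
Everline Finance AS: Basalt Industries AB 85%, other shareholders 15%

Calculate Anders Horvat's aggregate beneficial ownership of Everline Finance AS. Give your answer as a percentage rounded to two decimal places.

Anders reaches Everline along 2 paths.
Via Oakfield → Basalt: 69% × 25% × 85% = 14.6625%.
Via Basalt: 75% × 85% = 63.75%.
Total: 14.6625% + 63.75% = 78.4125%.
Rounded: 78.41%.

78.41%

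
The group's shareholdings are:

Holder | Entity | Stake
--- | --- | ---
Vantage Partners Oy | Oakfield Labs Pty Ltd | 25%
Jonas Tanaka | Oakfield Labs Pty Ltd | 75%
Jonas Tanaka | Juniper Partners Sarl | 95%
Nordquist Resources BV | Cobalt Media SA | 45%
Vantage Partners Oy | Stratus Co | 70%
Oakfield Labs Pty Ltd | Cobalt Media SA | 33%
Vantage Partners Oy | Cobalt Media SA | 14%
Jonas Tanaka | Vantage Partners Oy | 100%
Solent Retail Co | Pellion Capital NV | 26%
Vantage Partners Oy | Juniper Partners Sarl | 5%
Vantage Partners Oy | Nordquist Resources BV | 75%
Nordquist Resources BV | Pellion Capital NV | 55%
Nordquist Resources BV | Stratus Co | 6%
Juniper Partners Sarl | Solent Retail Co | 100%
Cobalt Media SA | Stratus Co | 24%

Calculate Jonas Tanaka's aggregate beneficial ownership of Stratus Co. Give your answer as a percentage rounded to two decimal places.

93.88%

Jonas reaches Stratus along 6 paths.
Via Vantage: 100% × 70% = 70%.
Via Vantage → Nordquist: 100% × 75% × 6% = 4.5%.
Via Vantage → Oakfield → Cobalt: 100% × 25% × 33% × 24% = 1.98%.
Via Oakfield → Cobalt: 75% × 33% × 24% = 5.94%.
Via Vantage → Nordquist → Cobalt: 100% × 75% × 45% × 24% = 8.1%.
Via Vantage → Cobalt: 100% × 14% × 24% = 3.36%.
Total: 70% + 4.5% + 1.98% + 5.94% + 8.1% + 3.36% = 93.88%.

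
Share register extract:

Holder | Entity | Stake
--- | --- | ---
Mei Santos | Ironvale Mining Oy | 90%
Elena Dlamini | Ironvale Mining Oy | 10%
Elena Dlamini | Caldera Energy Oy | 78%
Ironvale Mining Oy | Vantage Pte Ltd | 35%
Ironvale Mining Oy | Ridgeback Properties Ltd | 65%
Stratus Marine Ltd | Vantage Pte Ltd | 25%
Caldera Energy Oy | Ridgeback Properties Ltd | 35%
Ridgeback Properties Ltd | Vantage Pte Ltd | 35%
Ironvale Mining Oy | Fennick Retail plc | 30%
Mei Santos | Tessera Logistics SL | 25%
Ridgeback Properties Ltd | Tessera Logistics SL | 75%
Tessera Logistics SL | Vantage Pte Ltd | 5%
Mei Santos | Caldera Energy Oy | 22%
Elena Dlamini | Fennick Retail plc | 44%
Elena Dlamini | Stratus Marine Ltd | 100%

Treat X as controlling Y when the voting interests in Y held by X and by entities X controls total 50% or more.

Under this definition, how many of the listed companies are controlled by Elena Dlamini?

Elena holds 78% of Caldera, so Elena controls Caldera.
Elena holds 100% of Stratus, so Elena controls Stratus.
No other company's threshold is met.
Elena controls 2 companies.

2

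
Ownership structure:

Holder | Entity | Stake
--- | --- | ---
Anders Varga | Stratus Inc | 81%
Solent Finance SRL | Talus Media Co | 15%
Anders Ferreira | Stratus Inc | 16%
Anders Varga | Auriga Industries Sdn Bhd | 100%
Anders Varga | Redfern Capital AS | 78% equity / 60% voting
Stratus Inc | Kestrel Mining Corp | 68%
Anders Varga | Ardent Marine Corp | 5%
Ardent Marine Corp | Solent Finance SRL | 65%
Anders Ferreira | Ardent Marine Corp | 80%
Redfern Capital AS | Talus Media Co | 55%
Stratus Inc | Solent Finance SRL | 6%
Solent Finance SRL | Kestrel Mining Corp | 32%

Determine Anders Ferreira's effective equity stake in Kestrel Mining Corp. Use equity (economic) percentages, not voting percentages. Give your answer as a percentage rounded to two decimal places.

27.83%

Anders Ferreira reaches Kestrel along 3 paths.
Via Stratus → Solent: 16% × 6% × 32% = 0.3072%.
Via Ardent → Solent: 80% × 65% × 32% = 16.64%.
Via Stratus: 16% × 68% = 10.88%.
Total: 0.3072% + 16.64% + 10.88% = 27.8272%.
Rounded: 27.83%.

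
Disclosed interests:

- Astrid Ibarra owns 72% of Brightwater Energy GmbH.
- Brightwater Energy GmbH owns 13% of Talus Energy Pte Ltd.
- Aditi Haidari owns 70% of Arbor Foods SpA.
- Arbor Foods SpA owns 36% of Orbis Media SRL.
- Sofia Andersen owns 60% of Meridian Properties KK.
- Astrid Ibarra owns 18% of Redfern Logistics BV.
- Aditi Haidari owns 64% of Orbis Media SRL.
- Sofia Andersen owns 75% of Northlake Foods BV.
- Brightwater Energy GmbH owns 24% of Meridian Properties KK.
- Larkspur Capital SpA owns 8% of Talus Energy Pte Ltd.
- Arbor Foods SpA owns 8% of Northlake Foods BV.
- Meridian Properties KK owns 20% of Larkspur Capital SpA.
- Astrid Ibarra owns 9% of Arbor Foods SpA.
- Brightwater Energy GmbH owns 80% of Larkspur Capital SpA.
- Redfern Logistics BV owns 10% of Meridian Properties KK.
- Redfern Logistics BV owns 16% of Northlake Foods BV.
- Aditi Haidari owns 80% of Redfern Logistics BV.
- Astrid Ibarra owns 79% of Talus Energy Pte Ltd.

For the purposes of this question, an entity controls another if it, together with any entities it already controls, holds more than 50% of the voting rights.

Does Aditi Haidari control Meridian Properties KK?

Aditi holds 80% of Redfern, so Aditi controls Redfern.
Aditi holds 70% of Arbor, so Aditi controls Arbor.
Aditi and Arbor together hold 64% + 36% = 100% of Orbis, so Aditi controls Orbis.
In Meridian, Aditi's side holds only 10%, not > 50%.
So Aditi does not control Meridian.

No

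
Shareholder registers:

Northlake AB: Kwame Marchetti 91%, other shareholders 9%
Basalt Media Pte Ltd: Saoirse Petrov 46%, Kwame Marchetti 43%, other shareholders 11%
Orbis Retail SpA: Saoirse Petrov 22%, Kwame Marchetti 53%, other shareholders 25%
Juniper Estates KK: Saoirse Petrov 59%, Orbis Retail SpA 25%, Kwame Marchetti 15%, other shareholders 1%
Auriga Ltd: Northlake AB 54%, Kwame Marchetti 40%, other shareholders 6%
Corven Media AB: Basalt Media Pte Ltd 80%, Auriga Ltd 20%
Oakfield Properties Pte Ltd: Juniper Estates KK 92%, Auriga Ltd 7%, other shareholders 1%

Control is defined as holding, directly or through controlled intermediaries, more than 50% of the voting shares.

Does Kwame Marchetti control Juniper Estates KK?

No

Kwame holds 91% of Northlake, so Kwame controls Northlake.
Kwame holds 53% of Orbis, so Kwame controls Orbis.
Northlake and Kwame together hold 54% + 40% = 94% of Auriga, so Kwame controls Auriga.
In Juniper, Kwame's side holds only 25% + 15% = 40%, not > 50%.
So Kwame does not control Juniper.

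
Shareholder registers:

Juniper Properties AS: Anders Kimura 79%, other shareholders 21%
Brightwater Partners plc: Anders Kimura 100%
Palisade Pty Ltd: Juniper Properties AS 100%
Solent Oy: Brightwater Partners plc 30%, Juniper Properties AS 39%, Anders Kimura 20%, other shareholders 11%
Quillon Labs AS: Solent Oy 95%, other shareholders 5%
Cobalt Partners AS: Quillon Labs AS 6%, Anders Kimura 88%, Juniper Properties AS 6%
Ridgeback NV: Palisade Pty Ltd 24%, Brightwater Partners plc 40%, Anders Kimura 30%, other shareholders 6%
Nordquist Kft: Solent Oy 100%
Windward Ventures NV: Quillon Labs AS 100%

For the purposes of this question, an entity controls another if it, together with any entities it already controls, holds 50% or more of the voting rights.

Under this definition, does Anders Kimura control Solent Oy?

Anders holds 100% of Brightwater, so Anders controls Brightwater.
Anders holds 79% of Juniper, so Anders controls Juniper.
Brightwater and Juniper and Anders together hold 30% + 39% + 20% = 89% of Solent, so Anders controls Solent.

Yes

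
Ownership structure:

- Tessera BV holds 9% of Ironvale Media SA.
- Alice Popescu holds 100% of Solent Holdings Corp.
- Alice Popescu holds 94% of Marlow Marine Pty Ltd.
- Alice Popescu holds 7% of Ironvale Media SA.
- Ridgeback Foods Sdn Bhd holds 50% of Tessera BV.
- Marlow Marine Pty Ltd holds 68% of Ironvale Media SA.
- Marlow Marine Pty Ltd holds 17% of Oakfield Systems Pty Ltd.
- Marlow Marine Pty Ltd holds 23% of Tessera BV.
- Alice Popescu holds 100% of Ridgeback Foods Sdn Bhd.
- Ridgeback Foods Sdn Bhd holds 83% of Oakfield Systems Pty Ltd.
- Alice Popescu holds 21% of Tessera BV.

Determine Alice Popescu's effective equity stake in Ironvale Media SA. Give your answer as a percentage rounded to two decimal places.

Alice reaches Ironvale along 5 paths.
Via Marlow: 94% × 68% = 63.92%.
Direct stake: 7% = 7%.
Via Tessera: 21% × 9% = 1.89%.
Via Ridgeback → Tessera: 100% × 50% × 9% = 4.5%.
Via Marlow → Tessera: 94% × 23% × 9% = 1.9458%.
Total: 63.92% + 7% + 1.89% + 4.5% + 1.9458% = 79.2558%.
Rounded: 79.26%.

79.26%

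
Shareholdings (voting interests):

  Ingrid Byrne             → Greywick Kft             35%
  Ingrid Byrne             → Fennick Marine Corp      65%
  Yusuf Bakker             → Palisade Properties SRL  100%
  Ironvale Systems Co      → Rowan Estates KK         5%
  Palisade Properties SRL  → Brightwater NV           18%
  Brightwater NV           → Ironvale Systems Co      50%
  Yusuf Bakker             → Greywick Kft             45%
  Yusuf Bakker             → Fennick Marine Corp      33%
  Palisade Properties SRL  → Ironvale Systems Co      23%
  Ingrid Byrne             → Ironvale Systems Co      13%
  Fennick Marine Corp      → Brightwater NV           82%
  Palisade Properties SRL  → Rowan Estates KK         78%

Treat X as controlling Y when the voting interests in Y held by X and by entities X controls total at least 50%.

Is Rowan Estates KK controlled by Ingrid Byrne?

Ingrid holds 65% of Fennick, so Ingrid controls Fennick.
Fennick holds 82% of Brightwater, so Ingrid controls Brightwater.
Brightwater and Ingrid together hold 50% + 13% = 63% of Ironvale, so Ingrid controls Ironvale.
In Rowan, Ingrid's side holds only 5%, not ≥ 50%.
So Ingrid does not control Rowan.

No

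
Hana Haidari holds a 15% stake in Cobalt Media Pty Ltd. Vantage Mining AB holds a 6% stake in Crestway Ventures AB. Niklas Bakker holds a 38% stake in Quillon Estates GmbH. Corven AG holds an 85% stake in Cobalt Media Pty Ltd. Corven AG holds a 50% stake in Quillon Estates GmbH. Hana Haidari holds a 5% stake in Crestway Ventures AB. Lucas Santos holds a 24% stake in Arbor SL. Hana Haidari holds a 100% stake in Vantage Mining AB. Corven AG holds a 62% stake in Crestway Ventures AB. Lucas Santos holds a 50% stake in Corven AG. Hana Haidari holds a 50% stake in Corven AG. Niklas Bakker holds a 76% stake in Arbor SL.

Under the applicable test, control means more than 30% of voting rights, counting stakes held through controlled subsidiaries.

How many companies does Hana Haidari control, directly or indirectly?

Hana holds 100% of Vantage, so Hana controls Vantage.
Hana holds 50% of Corven, so Hana controls Corven.
Corven holds 50% of Quillon, so Hana controls Quillon.
Hana and Corven together hold 15% + 85% = 100% of Cobalt, so Hana controls Cobalt.
Hana and Corven and Vantage together hold 5% + 62% + 6% = 73% of Crestway, so Hana controls Crestway.
No other company's threshold is met.
Hana controls 5 companies.

5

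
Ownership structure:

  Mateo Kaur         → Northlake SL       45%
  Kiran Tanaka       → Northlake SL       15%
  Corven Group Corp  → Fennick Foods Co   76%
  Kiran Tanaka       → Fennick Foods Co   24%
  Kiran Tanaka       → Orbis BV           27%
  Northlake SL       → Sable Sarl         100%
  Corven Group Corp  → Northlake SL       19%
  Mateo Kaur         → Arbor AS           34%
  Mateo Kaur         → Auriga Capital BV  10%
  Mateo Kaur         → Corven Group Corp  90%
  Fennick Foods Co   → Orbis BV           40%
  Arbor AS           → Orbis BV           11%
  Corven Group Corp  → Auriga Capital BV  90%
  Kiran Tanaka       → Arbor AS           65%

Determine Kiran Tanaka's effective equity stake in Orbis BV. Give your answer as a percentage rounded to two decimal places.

Kiran reaches Orbis along 3 paths.
Via Fennick: 24% × 40% = 9.6%.
Direct stake: 27% = 27%.
Via Arbor: 65% × 11% = 7.15%.
Total: 9.6% + 27% + 7.15% = 43.75%.

43.75%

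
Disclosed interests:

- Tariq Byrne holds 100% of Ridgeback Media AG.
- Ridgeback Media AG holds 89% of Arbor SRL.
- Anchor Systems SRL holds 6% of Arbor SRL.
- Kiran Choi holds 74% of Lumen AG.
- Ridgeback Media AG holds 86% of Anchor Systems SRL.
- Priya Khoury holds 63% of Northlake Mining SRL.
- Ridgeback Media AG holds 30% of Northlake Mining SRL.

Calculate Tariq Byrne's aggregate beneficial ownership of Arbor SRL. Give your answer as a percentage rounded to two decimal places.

94.16%

Tariq reaches Arbor along 2 paths.
Via Ridgeback: 100% × 89% = 89%.
Via Ridgeback → Anchor: 100% × 86% × 6% = 5.16%.
Total: 89% + 5.16% = 94.16%.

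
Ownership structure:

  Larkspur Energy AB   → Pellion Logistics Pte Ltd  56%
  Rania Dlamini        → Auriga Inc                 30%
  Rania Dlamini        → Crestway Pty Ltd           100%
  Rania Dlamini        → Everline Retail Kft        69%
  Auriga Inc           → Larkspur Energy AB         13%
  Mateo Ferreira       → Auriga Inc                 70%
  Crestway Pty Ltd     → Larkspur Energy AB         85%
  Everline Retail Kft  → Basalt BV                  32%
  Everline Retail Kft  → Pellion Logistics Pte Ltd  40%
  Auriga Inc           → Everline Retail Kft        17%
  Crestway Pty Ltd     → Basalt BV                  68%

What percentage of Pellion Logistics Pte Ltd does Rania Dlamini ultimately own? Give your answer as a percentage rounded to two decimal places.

Rania reaches Pellion along 4 paths.
Via Crestway → Larkspur: 100% × 85% × 56% = 47.6%.
Via Auriga → Larkspur: 30% × 13% × 56% = 2.184%.
Via Auriga → Everline: 30% × 17% × 40% = 2.04%.
Via Everline: 69% × 40% = 27.6%.
Total: 47.6% + 2.184% + 2.04% + 27.6% = 79.424%.
Rounded: 79.42%.

79.42%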